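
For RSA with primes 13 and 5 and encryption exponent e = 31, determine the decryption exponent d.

Step 1: n = 13 * 5 = 65.
Step 2: phi(n) = 12 * 4 = 48.
Step 3: Find d such that 31 * d = 1 (mod 48).
Step 4: d = 31^(-1) mod 48 = 31.
Verification: 31 * 31 = 961 = 20 * 48 + 1.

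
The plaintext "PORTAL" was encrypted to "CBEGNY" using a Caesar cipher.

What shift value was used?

Step 1: Compare first letters: P (position 15) -> C (position 2).
Step 2: Shift = (2 - 15) mod 26 = 13.
The shift value is 13.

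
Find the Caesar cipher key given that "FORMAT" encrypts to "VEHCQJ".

Step 1: Compare first letters: F (position 5) -> V (position 21).
Step 2: Shift = (21 - 5) mod 26 = 16.
The shift value is 16.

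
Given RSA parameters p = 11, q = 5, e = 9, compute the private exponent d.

Step 1: n = 11 * 5 = 55.
Step 2: phi(n) = 10 * 4 = 40.
Step 3: Find d such that 9 * d = 1 (mod 40).
Step 4: d = 9^(-1) mod 40 = 9.
Verification: 9 * 9 = 81 = 2 * 40 + 1.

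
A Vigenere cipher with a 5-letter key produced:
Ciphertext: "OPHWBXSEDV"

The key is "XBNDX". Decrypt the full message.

Step 1: Key 'XBNDX' has length 5. Extended key: XBNDXXBNDX
Step 2: Decrypt each position:
  O(14) - X(23) = 17 = R
  P(15) - B(1) = 14 = O
  H(7) - N(13) = 20 = U
  W(22) - D(3) = 19 = T
  B(1) - X(23) = 4 = E
  X(23) - X(23) = 0 = A
  S(18) - B(1) = 17 = R
  E(4) - N(13) = 17 = R
  D(3) - D(3) = 0 = A
  V(21) - X(23) = 24 = Y
Plaintext: ROUTEARRAY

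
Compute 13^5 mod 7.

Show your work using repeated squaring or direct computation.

Step 1: Compute 13^5 mod 7 step by step, reducing modulo 7 at each step.
  13^1 mod 7 = 6
  13^2 mod 7 = (6 * 13) mod 7 = 1
  13^3 mod 7 = (1 * 13) mod 7 = 6
  13^4 mod 7 = (6 * 13) mod 7 = 1
  13^5 mod 7 = (1 * 13) mod 7 = 6
Step 2: Result = 6.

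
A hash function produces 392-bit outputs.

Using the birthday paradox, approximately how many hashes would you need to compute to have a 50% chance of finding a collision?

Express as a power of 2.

Step 1: The birthday paradox gives collision probability ~50% after sqrt(2^n) = 2^(n/2) hashes.
Step 2: For 392-bit output: 2^(392/2) = 2^196.
Step 3: Approximately 2^196 hash computations needed.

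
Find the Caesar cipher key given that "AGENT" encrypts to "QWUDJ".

Step 1: Compare first letters: A (position 0) -> Q (position 16).
Step 2: Shift = (16 - 0) mod 26 = 16.
The shift value is 16.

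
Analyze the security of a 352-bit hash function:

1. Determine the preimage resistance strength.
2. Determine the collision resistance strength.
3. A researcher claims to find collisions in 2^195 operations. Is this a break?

Step 1: Preimage resistance requires brute-force of 2^352 operations.
Step 2: Collision resistance (birthday bound) = 2^(352/2) = 2^176.
Step 3: The claimed attack costs 2^195 operations.
Step 4: Since 2^195 >= 2^176, the claimed attack is no faster than the generic birthday attack, so this does not break collision resistance.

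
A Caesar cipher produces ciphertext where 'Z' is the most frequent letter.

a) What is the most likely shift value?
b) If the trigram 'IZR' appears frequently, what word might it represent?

Step 1: In English, 'E' is the most frequent letter (12.7%).
Step 2: The most frequent ciphertext letter is 'Z' (position 25).
Step 3: Shift = (25 - 4) mod 26 = 21.
Step 4: Decrypt 'IZR' by shifting back 21:
  I -> N
  Z -> E
  R -> W
Step 5: 'IZR' decrypts to 'NEW'.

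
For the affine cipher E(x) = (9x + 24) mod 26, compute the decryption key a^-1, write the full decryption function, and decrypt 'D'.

Step 1: Find a^-1, the modular inverse of 9 mod 26.
Step 2: We need 9 * a^-1 = 1 (mod 26).
Step 3: 9 * 3 = 27 = 1 * 26 + 1, so a^-1 = 3.
Step 4: D(y) = 3(y - 24) mod 26.
Step 5: Apply to 'D' (y = 3): D(3) = 3 * (3 - 24) mod 26 = 3 * -21 mod 26 = 15 -> 'P'.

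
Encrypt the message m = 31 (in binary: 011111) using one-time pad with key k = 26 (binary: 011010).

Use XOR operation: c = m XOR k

Step 1: Write out the XOR operation bit by bit:
  Message: 011111
  Key:     011010
  XOR:     000101
Step 2: Convert to decimal: 000101 = 5.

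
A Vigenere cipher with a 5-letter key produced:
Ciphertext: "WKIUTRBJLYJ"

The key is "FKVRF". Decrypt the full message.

Step 1: Key 'FKVRF' has length 5. Extended key: FKVRFFKVRFF
Step 2: Decrypt each position:
  W(22) - F(5) = 17 = R
  K(10) - K(10) = 0 = A
  I(8) - V(21) = 13 = N
  U(20) - R(17) = 3 = D
  T(19) - F(5) = 14 = O
  R(17) - F(5) = 12 = M
  B(1) - K(10) = 17 = R
  J(9) - V(21) = 14 = O
  L(11) - R(17) = 20 = U
  Y(24) - F(5) = 19 = T
  J(9) - F(5) = 4 = E
Plaintext: RANDOMROUTE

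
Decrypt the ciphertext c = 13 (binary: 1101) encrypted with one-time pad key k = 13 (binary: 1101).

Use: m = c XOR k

Step 1: XOR ciphertext with key:
  Ciphertext: 1101
  Key:        1101
  XOR:        0000
Step 2: Plaintext = 0000 = 0 in decimal.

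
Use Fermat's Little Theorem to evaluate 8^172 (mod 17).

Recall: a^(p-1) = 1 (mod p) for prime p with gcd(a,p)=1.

Step 1: Since 17 is prime, by Fermat's Little Theorem: 8^16 = 1 (mod 17).
Step 2: Reduce exponent: 172 mod 16 = 12.
Step 3: So 8^172 = 8^12 (mod 17).
Step 4: 8^12 mod 17 = 16.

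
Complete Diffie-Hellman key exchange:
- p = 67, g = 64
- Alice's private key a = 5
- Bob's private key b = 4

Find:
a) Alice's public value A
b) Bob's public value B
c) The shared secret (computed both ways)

Step 1: A = g^a mod p = 64^5 mod 67 = 25.
Step 2: B = g^b mod p = 64^4 mod 67 = 14.
Step 3: Alice computes s = B^a mod p = 14^5 mod 67 = 15.
Step 4: Bob computes s = A^b mod p = 25^4 mod 67 = 15.
Both sides agree: shared secret = 15.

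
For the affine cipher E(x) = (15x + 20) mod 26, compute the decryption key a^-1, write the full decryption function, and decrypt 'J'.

Step 1: Find a^-1, the modular inverse of 15 mod 26.
Step 2: We need 15 * a^-1 = 1 (mod 26).
Step 3: 15 * 7 = 105 = 4 * 26 + 1, so a^-1 = 7.
Step 4: D(y) = 7(y - 20) mod 26.
Step 5: Apply to 'J' (y = 9): D(9) = 7 * (9 - 20) mod 26 = 7 * -11 mod 26 = 1 -> 'B'.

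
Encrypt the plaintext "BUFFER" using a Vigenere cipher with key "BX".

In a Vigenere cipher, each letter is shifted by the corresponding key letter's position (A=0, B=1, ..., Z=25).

Step 1: Repeat key to match plaintext length:
  Plaintext: BUFFER
  Key:       BXBXBX
Step 2: Encrypt each letter:
  B(1) + B(1) = (1+1) mod 26 = 2 = C
  U(20) + X(23) = (20+23) mod 26 = 17 = R
  F(5) + B(1) = (5+1) mod 26 = 6 = G
  F(5) + X(23) = (5+23) mod 26 = 2 = C
  E(4) + B(1) = (4+1) mod 26 = 5 = F
  R(17) + X(23) = (17+23) mod 26 = 14 = O
Ciphertext: CRGCFO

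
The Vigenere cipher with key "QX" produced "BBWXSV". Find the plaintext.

Step 1: Extend key: QXQXQX
Step 2: Decrypt each letter (c - k) mod 26:
  B(1) - Q(16) = (1-16) mod 26 = 11 = L
  B(1) - X(23) = (1-23) mod 26 = 4 = E
  W(22) - Q(16) = (22-16) mod 26 = 6 = G
  X(23) - X(23) = (23-23) mod 26 = 0 = A
  S(18) - Q(16) = (18-16) mod 26 = 2 = C
  V(21) - X(23) = (21-23) mod 26 = 24 = Y
Plaintext: LEGACY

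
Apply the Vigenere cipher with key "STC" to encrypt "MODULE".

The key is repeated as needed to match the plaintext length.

Step 1: Repeat key to match plaintext length:
  Plaintext: MODULE
  Key:       STCSTC
Step 2: Encrypt each letter:
  M(12) + S(18) = (12+18) mod 26 = 4 = E
  O(14) + T(19) = (14+19) mod 26 = 7 = H
  D(3) + C(2) = (3+2) mod 26 = 5 = F
  U(20) + S(18) = (20+18) mod 26 = 12 = M
  L(11) + T(19) = (11+19) mod 26 = 4 = E
  E(4) + C(2) = (4+2) mod 26 = 6 = G
Ciphertext: EHFMEG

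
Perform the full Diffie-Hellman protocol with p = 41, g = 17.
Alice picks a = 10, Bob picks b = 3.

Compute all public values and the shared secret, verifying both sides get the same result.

Step 1: A = g^a mod p = 17^10 mod 41 = 32.
Step 2: B = g^b mod p = 17^3 mod 41 = 34.
Step 3: Alice computes s = B^a mod p = 34^10 mod 41 = 9.
Step 4: Bob computes s = A^b mod p = 32^3 mod 41 = 9.
Both sides agree: shared secret = 9.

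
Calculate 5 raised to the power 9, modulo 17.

Step 1: Compute 5^9 mod 17 step by step, reducing modulo 17 at each step.
  5^1 mod 17 = 5
  5^2 mod 17 = (5 * 5) mod 17 = 8
  5^3 mod 17 = (8 * 5) mod 17 = 6
  5^4 mod 17 = (6 * 5) mod 17 = 13
  5^5 mod 17 = (13 * 5) mod 17 = 14
  5^6 mod 17 = (14 * 5) mod 17 = 2
  5^7 mod 17 = (2 * 5) mod 17 = 10
  5^8 mod 17 = (10 * 5) mod 17 = 16
  5^9 mod 17 = (16 * 5) mod 17 = 12
Step 2: Result = 12.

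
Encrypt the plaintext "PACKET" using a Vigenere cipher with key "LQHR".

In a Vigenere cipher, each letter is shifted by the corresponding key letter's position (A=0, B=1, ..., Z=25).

Step 1: Repeat key to match plaintext length:
  Plaintext: PACKET
  Key:       LQHRLQ
Step 2: Encrypt each letter:
  P(15) + L(11) = (15+11) mod 26 = 0 = A
  A(0) + Q(16) = (0+16) mod 26 = 16 = Q
  C(2) + H(7) = (2+7) mod 26 = 9 = J
  K(10) + R(17) = (10+17) mod 26 = 1 = B
  E(4) + L(11) = (4+11) mod 26 = 15 = P
  T(19) + Q(16) = (19+16) mod 26 = 9 = J
Ciphertext: AQJBPJ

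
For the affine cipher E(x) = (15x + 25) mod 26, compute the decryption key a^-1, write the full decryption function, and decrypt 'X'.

Step 1: Find a^-1, the modular inverse of 15 mod 26.
Step 2: We need 15 * a^-1 = 1 (mod 26).
Step 3: 15 * 7 = 105 = 4 * 26 + 1, so a^-1 = 7.
Step 4: D(y) = 7(y - 25) mod 26.
Step 5: Apply to 'X' (y = 23): D(23) = 7 * (23 - 25) mod 26 = 7 * -2 mod 26 = 12 -> 'M'.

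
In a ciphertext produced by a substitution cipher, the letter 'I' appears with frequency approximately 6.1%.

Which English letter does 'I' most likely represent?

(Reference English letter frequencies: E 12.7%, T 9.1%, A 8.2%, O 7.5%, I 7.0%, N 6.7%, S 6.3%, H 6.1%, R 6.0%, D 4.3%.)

Step 1: The observed frequency is 6.1%.
Step 2: Compare with English frequencies:
  E: 12.7% (difference: 6.6%)
  T: 9.1% (difference: 3.0%)
  A: 8.2% (difference: 2.1%)
  O: 7.5% (difference: 1.4%)
  I: 7.0% (difference: 0.9%)
  N: 6.7% (difference: 0.6%)
  S: 6.3% (difference: 0.2%)
  H: 6.1% (difference: 0.0%) <-- closest
  R: 6.0% (difference: 0.1%)
  D: 4.3% (difference: 1.8%)
Step 3: 'I' most likely represents 'H' (frequency 6.1%).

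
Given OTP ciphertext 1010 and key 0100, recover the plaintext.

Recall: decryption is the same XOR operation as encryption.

Step 1: XOR ciphertext with key:
  Ciphertext: 1010
  Key:        0100
  XOR:        1110
Step 2: Plaintext = 1110 = 14 in decimal.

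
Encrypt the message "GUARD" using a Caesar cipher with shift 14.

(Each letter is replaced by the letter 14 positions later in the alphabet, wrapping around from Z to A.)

Step 1: For each letter, shift forward by 14 positions (mod 26).
  G (position 6) -> position (6+14) mod 26 = 20 -> U
  U (position 20) -> position (20+14) mod 26 = 8 -> I
  A (position 0) -> position (0+14) mod 26 = 14 -> O
  R (position 17) -> position (17+14) mod 26 = 5 -> F
  D (position 3) -> position (3+14) mod 26 = 17 -> R
Result: UIOFR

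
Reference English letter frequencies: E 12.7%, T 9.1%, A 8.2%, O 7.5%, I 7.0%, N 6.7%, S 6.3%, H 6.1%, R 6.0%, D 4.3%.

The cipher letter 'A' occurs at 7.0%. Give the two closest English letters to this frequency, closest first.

Step 1: Observed frequency of 'A' is 7.0%.
Step 2: Compute distances to each reference frequency and sort:
  I (7.0%): difference = 0.0% <-- BEST
  N (6.7%): difference = 0.3% <-- RUNNER-UP
  O (7.5%): difference = 0.5%
  S (6.3%): difference = 0.7%
  H (6.1%): difference = 0.9%
Step 3: Most likely is 'I' (7.0%, diff 0.0%); second most likely is 'N' (6.7%, diff 0.3%).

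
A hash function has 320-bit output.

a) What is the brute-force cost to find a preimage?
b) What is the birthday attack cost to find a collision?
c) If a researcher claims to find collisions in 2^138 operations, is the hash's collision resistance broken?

Step 1: Preimage resistance requires brute-force of 2^320 operations.
Step 2: Collision resistance (birthday bound) = 2^(320/2) = 2^160.
Step 3: The claimed attack costs 2^138 operations.
Step 4: Since 2^138 < 2^160, the claimed attack beats the generic birthday bound, so collision resistance is broken.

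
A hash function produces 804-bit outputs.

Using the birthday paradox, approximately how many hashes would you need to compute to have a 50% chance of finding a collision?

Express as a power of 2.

Step 1: The birthday paradox gives collision probability ~50% after sqrt(2^n) = 2^(n/2) hashes.
Step 2: For 804-bit output: 2^(804/2) = 2^402.
Step 3: Approximately 2^402 hash computations needed.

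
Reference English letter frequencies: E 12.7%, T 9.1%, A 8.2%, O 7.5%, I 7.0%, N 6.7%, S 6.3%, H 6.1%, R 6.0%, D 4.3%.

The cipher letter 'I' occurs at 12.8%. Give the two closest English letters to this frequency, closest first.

Step 1: Observed frequency of 'I' is 12.8%.
Step 2: Compute distances to each reference frequency and sort:
  E (12.7%): difference = 0.1% <-- BEST
  T (9.1%): difference = 3.7% <-- RUNNER-UP
  A (8.2%): difference = 4.6%
  O (7.5%): difference = 5.3%
  I (7.0%): difference = 5.8%
Step 3: Most likely is 'E' (12.7%, diff 0.1%); second most likely is 'T' (9.1%, diff 3.7%).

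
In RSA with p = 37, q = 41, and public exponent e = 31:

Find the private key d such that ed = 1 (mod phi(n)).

Step 1: n = 37 * 41 = 1517.
Step 2: phi(n) = 36 * 40 = 1440.
Step 3: Find d such that 31 * d = 1 (mod 1440).
Step 4: d = 31^(-1) mod 1440 = 511.
Verification: 31 * 511 = 15841 = 11 * 1440 + 1.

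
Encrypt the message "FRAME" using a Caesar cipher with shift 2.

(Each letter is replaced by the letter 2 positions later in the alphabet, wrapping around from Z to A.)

Step 1: For each letter, shift forward by 2 positions (mod 26).
  F (position 5) -> position (5+2) mod 26 = 7 -> H
  R (position 17) -> position (17+2) mod 26 = 19 -> T
  A (position 0) -> position (0+2) mod 26 = 2 -> C
  M (position 12) -> position (12+2) mod 26 = 14 -> O
  E (position 4) -> position (4+2) mod 26 = 6 -> G
Result: HTCOG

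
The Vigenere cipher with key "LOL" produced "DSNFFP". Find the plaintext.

Step 1: Extend key: LOLLOL
Step 2: Decrypt each letter (c - k) mod 26:
  D(3) - L(11) = (3-11) mod 26 = 18 = S
  S(18) - O(14) = (18-14) mod 26 = 4 = E
  N(13) - L(11) = (13-11) mod 26 = 2 = C
  F(5) - L(11) = (5-11) mod 26 = 20 = U
  F(5) - O(14) = (5-14) mod 26 = 17 = R
  P(15) - L(11) = (15-11) mod 26 = 4 = E
Plaintext: SECURE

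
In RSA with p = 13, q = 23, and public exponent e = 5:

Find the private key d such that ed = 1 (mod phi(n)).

Step 1: n = 13 * 23 = 299.
Step 2: phi(n) = 12 * 22 = 264.
Step 3: Find d such that 5 * d = 1 (mod 264).
Step 4: d = 5^(-1) mod 264 = 53.
Verification: 5 * 53 = 265 = 1 * 264 + 1.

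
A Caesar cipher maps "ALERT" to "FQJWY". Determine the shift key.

Step 1: Compare first letters: A (position 0) -> F (position 5).
Step 2: Shift = (5 - 0) mod 26 = 5.
The shift value is 5.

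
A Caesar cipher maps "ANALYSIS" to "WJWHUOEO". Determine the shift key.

Step 1: Compare first letters: A (position 0) -> W (position 22).
Step 2: Shift = (22 - 0) mod 26 = 22.
The shift value is 22.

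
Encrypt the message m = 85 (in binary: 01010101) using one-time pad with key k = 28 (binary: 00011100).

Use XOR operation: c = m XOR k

Step 1: Write out the XOR operation bit by bit:
  Message: 01010101
  Key:     00011100
  XOR:     01001001
Step 2: Convert to decimal: 01001001 = 73.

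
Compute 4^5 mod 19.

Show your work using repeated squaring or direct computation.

Step 1: Compute 4^5 mod 19 step by step, reducing modulo 19 at each step.
  4^1 mod 19 = 4
  4^2 mod 19 = (4 * 4) mod 19 = 16
  4^3 mod 19 = (16 * 4) mod 19 = 7
  4^4 mod 19 = (7 * 4) mod 19 = 9
  4^5 mod 19 = (9 * 4) mod 19 = 17
Step 2: Result = 17.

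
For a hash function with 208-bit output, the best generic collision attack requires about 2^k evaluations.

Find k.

Step 1: The hash has a 208-bit output.
Step 2: Collision resistance means it should be infeasible to find any x != y with h(x) = h(y).
By the birthday bound, a generic collision search succeeds after about sqrt(2^208) = 2^(208/2) = 2^104 evaluations.
Step 3: Security level = 104 bits.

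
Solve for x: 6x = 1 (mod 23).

Step 1: We need x such that 6 * x = 1 (mod 23).
Step 2: Using the extended Euclidean algorithm or trial:
  6 * 4 = 24 = 1 * 23 + 1.
Step 3: Since 24 mod 23 = 1, the inverse is x = 4.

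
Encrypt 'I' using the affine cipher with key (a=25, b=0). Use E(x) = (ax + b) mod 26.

Step 1: Convert 'I' to number: x = 8.
Step 2: E(8) = (25 * 8 + 0) mod 26 = 200 mod 26 = 18.
Step 3: Convert 18 back to letter: S.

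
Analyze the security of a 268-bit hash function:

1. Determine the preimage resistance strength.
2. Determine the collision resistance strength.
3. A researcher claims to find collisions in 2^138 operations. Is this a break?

Step 1: Preimage resistance requires brute-force of 2^268 operations.
Step 2: Collision resistance (birthday bound) = 2^(268/2) = 2^134.
Step 3: The claimed attack costs 2^138 operations.
Step 4: Since 2^138 >= 2^134, the claimed attack is no faster than the generic birthday attack, so this does not break collision resistance.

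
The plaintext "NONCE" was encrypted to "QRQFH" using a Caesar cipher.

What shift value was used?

Step 1: Compare first letters: N (position 13) -> Q (position 16).
Step 2: Shift = (16 - 13) mod 26 = 3.
The shift value is 3.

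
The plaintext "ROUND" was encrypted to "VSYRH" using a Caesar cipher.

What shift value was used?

Step 1: Compare first letters: R (position 17) -> V (position 21).
Step 2: Shift = (21 - 17) mod 26 = 4.
The shift value is 4.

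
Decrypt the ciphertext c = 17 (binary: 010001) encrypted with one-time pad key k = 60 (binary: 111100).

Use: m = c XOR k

Step 1: XOR ciphertext with key:
  Ciphertext: 010001
  Key:        111100
  XOR:        101101
Step 2: Plaintext = 101101 = 45 in decimal.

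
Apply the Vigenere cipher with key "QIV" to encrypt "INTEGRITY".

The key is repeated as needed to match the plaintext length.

Step 1: Repeat key to match plaintext length:
  Plaintext: INTEGRITY
  Key:       QIVQIVQIV
Step 2: Encrypt each letter:
  I(8) + Q(16) = (8+16) mod 26 = 24 = Y
  N(13) + I(8) = (13+8) mod 26 = 21 = V
  T(19) + V(21) = (19+21) mod 26 = 14 = O
  E(4) + Q(16) = (4+16) mod 26 = 20 = U
  G(6) + I(8) = (6+8) mod 26 = 14 = O
  R(17) + V(21) = (17+21) mod 26 = 12 = M
  I(8) + Q(16) = (8+16) mod 26 = 24 = Y
  T(19) + I(8) = (19+8) mod 26 = 1 = B
  Y(24) + V(21) = (24+21) mod 26 = 19 = T
Ciphertext: YVOUOMYBT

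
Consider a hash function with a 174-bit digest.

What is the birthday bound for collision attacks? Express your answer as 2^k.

Step 1: The birthday paradox gives collision probability ~50% after sqrt(2^n) = 2^(n/2) hashes.
Step 2: For 174-bit output: 2^(174/2) = 2^87.
Step 3: Approximately 2^87 hash computations needed.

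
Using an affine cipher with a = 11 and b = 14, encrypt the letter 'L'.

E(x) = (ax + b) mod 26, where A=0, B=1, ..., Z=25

Step 1: Convert 'L' to number: x = 11.
Step 2: E(11) = (11 * 11 + 14) mod 26 = 135 mod 26 = 5.
Step 3: Convert 5 back to letter: F.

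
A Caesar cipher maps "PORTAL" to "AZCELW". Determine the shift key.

Step 1: Compare first letters: P (position 15) -> A (position 0).
Step 2: Shift = (0 - 15) mod 26 = 11.
The shift value is 11.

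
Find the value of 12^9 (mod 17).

Step 1: Compute 12^9 mod 17 step by step, reducing modulo 17 at each step.
  12^1 mod 17 = 12
  12^2 mod 17 = (12 * 12) mod 17 = 8
  12^3 mod 17 = (8 * 12) mod 17 = 11
  12^4 mod 17 = (11 * 12) mod 17 = 13
  12^5 mod 17 = (13 * 12) mod 17 = 3
  12^6 mod 17 = (3 * 12) mod 17 = 2
  12^7 mod 17 = (2 * 12) mod 17 = 7
  12^8 mod 17 = (7 * 12) mod 17 = 16
  12^9 mod 17 = (16 * 12) mod 17 = 5
Step 2: Result = 5.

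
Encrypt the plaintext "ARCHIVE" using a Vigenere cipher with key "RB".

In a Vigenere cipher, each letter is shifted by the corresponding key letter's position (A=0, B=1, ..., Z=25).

Step 1: Repeat key to match plaintext length:
  Plaintext: ARCHIVE
  Key:       RBRBRBR
Step 2: Encrypt each letter:
  A(0) + R(17) = (0+17) mod 26 = 17 = R
  R(17) + B(1) = (17+1) mod 26 = 18 = S
  C(2) + R(17) = (2+17) mod 26 = 19 = T
  H(7) + B(1) = (7+1) mod 26 = 8 = I
  I(8) + R(17) = (8+17) mod 26 = 25 = Z
  V(21) + B(1) = (21+1) mod 26 = 22 = W
  E(4) + R(17) = (4+17) mod 26 = 21 = V
Ciphertext: RSTIZWV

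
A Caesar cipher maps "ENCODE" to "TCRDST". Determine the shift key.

Step 1: Compare first letters: E (position 4) -> T (position 19).
Step 2: Shift = (19 - 4) mod 26 = 15.
The shift value is 15.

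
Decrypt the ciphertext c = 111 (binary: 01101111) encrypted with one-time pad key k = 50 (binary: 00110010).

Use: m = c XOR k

Step 1: XOR ciphertext with key:
  Ciphertext: 01101111
  Key:        00110010
  XOR:        01011101
Step 2: Plaintext = 01011101 = 93 in decimal.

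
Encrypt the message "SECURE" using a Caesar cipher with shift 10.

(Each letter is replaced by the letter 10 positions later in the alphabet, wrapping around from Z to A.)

Step 1: For each letter, shift forward by 10 positions (mod 26).
  S (position 18) -> position (18+10) mod 26 = 2 -> C
  E (position 4) -> position (4+10) mod 26 = 14 -> O
  C (position 2) -> position (2+10) mod 26 = 12 -> M
  U (position 20) -> position (20+10) mod 26 = 4 -> E
  R (position 17) -> position (17+10) mod 26 = 1 -> B
  E (position 4) -> position (4+10) mod 26 = 14 -> O
Result: COMEBO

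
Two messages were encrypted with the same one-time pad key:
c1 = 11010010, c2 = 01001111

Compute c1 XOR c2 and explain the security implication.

Step 1: c1 XOR c2 = (m1 XOR k) XOR (m2 XOR k).
Step 2: By XOR associativity/commutativity: = m1 XOR m2 XOR k XOR k = m1 XOR m2.
Step 3: 11010010 XOR 01001111 = 10011101 = 157.
Step 4: The key cancels out! An attacker learns m1 XOR m2 = 157, revealing the relationship between plaintexts.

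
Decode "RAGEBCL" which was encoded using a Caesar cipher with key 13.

Step 1: Reverse the shift by subtracting 13 from each letter position.
  R (position 17) -> position (17-13) mod 26 = 4 -> E
  A (position 0) -> position (0-13) mod 26 = 13 -> N
  G (position 6) -> position (6-13) mod 26 = 19 -> T
  E (position 4) -> position (4-13) mod 26 = 17 -> R
  B (position 1) -> position (1-13) mod 26 = 14 -> O
  C (position 2) -> position (2-13) mod 26 = 15 -> P
  L (position 11) -> position (11-13) mod 26 = 24 -> Y
Decrypted message: ENTROPY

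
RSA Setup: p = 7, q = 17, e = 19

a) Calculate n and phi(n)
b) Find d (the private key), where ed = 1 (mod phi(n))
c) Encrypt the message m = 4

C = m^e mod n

Step 1: n = 7 * 17 = 119.
Step 2: phi(n) = (7-1)(17-1) = 6 * 16 = 96.
Step 3: Find d = 19^(-1) mod 96 = 91.
  Verify: 19 * 91 = 1729 = 1 (mod 96).
Step 4: C = 4^19 mod 119 = 81.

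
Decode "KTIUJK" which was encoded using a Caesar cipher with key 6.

Step 1: Reverse the shift by subtracting 6 from each letter position.
  K (position 10) -> position (10-6) mod 26 = 4 -> E
  T (position 19) -> position (19-6) mod 26 = 13 -> N
  I (position 8) -> position (8-6) mod 26 = 2 -> C
  U (position 20) -> position (20-6) mod 26 = 14 -> O
  J (position 9) -> position (9-6) mod 26 = 3 -> D
  K (position 10) -> position (10-6) mod 26 = 4 -> E
Decrypted message: ENCODE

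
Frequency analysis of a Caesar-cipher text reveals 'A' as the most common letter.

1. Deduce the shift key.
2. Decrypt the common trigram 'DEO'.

Step 1: In English, 'E' is the most frequent letter (12.7%).
Step 2: The most frequent ciphertext letter is 'A' (position 0).
Step 3: Shift = (0 - 4) mod 26 = 22.
Step 4: Decrypt 'DEO' by shifting back 22:
  D -> H
  E -> I
  O -> S
Step 5: 'DEO' decrypts to 'HIS'.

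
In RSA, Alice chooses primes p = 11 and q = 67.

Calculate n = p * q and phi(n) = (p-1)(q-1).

Step 1: n = p * q = 11 * 67 = 737.
Step 2: phi(n) = (p-1)(q-1) = 10 * 66 = 660.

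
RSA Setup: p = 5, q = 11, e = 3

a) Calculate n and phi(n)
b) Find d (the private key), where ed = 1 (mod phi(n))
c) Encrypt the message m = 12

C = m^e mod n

Step 1: n = 5 * 11 = 55.
Step 2: phi(n) = (5-1)(11-1) = 4 * 10 = 40.
Step 3: Find d = 3^(-1) mod 40 = 27.
  Verify: 3 * 27 = 81 = 1 (mod 40).
Step 4: C = 12^3 mod 55 = 23.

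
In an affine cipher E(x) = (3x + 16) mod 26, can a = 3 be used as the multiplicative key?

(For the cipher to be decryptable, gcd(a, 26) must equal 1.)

Step 1: Compute gcd(3, 26).
Step 2: gcd(3, 26) = 1.
Since gcd = 1, 3 is coprime with 26, so it is a valid key.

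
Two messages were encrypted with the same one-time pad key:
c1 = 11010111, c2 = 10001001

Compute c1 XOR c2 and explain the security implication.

Step 1: c1 XOR c2 = (m1 XOR k) XOR (m2 XOR k).
Step 2: By XOR associativity/commutativity: = m1 XOR m2 XOR k XOR k = m1 XOR m2.
Step 3: 11010111 XOR 10001001 = 01011110 = 94.
Step 4: The key cancels out! An attacker learns m1 XOR m2 = 94, revealing the relationship between plaintexts.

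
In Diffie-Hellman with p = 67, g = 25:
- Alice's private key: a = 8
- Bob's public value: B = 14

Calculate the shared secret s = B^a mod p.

Step 1: s = B^a mod p = 14^8 mod 67.
  14^1 mod 67 = 14
  14^2 mod 67 = (14 * 14) mod 67 = 62
  14^3 mod 67 = (62 * 14) mod 67 = 64
  14^4 mod 67 = (64 * 14) mod 67 = 25
  14^5 mod 67 = (25 * 14) mod 67 = 15
  14^6 mod 67 = (15 * 14) mod 67 = 9
  14^7 mod 67 = (9 * 14) mod 67 = 59
  14^8 mod 67 = (59 * 14) mod 67 = 22
Result: shared secret = 22.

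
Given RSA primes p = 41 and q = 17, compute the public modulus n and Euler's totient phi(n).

Step 1: n = p * q = 41 * 17 = 697.
Step 2: phi(n) = (p-1)(q-1) = 40 * 16 = 640.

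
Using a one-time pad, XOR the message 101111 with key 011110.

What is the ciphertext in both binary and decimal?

Step 1: Write out the XOR operation bit by bit:
  Message: 101111
  Key:     011110
  XOR:     110001
Step 2: Convert to decimal: 110001 = 49.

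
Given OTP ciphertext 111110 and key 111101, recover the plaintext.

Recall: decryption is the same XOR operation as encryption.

Step 1: XOR ciphertext with key:
  Ciphertext: 111110
  Key:        111101
  XOR:        000011
Step 2: Plaintext = 000011 = 3 in decimal.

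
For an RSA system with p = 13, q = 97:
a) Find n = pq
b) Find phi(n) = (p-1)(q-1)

Step 1: n = p * q = 13 * 97 = 1261.
Step 2: phi(n) = (p-1)(q-1) = 12 * 96 = 1152.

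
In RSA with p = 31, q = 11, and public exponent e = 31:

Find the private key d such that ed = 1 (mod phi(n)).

Step 1: n = 31 * 11 = 341.
Step 2: phi(n) = 30 * 10 = 300.
Step 3: Find d such that 31 * d = 1 (mod 300).
Step 4: d = 31^(-1) mod 300 = 271.
Verification: 31 * 271 = 8401 = 28 * 300 + 1.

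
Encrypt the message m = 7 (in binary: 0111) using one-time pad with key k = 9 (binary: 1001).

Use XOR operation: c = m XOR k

Step 1: Write out the XOR operation bit by bit:
  Message: 0111
  Key:     1001
  XOR:     1110
Step 2: Convert to decimal: 1110 = 14.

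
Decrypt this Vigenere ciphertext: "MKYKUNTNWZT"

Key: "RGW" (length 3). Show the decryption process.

Step 1: Key 'RGW' has length 3. Extended key: RGWRGWRGWRG
Step 2: Decrypt each position:
  M(12) - R(17) = 21 = V
  K(10) - G(6) = 4 = E
  Y(24) - W(22) = 2 = C
  K(10) - R(17) = 19 = T
  U(20) - G(6) = 14 = O
  N(13) - W(22) = 17 = R
  T(19) - R(17) = 2 = C
  N(13) - G(6) = 7 = H
  W(22) - W(22) = 0 = A
  Z(25) - R(17) = 8 = I
  T(19) - G(6) = 13 = N
Plaintext: VECTORCHAIN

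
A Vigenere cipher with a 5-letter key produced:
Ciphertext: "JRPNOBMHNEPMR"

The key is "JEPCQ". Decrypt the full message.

Step 1: Key 'JEPCQ' has length 5. Extended key: JEPCQJEPCQJEP
Step 2: Decrypt each position:
  J(9) - J(9) = 0 = A
  R(17) - E(4) = 13 = N
  P(15) - P(15) = 0 = A
  N(13) - C(2) = 11 = L
  O(14) - Q(16) = 24 = Y
  B(1) - J(9) = 18 = S
  M(12) - E(4) = 8 = I
  H(7) - P(15) = 18 = S
  N(13) - C(2) = 11 = L
  E(4) - Q(16) = 14 = O
  P(15) - J(9) = 6 = G
  M(12) - E(4) = 8 = I
  R(17) - P(15) = 2 = C
Plaintext: ANALYSISLOGIC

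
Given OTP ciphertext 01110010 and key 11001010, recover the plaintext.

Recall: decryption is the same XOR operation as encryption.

Step 1: XOR ciphertext with key:
  Ciphertext: 01110010
  Key:        11001010
  XOR:        10111000
Step 2: Plaintext = 10111000 = 184 in decimal.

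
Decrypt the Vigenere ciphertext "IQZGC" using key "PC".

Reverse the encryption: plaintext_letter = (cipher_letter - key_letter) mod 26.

Step 1: Extend key: PCPCP
Step 2: Decrypt each letter (c - k) mod 26:
  I(8) - P(15) = (8-15) mod 26 = 19 = T
  Q(16) - C(2) = (16-2) mod 26 = 14 = O
  Z(25) - P(15) = (25-15) mod 26 = 10 = K
  G(6) - C(2) = (6-2) mod 26 = 4 = E
  C(2) - P(15) = (2-15) mod 26 = 13 = N
Plaintext: TOKEN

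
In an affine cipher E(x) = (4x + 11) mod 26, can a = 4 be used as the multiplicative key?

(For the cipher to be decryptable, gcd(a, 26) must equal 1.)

Step 1: Compute gcd(4, 26).
Step 2: gcd(4, 26) = 2.
Since gcd = 2 != 1, 4 shares a common factor with 26, so it cannot be used.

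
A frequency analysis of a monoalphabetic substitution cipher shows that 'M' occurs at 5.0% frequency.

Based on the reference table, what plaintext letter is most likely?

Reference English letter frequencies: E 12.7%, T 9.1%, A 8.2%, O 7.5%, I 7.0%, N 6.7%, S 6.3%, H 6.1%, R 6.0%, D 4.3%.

Step 1: The observed frequency is 5.0%.
Step 2: Compare with English frequencies:
  E: 12.7% (difference: 7.7%)
  T: 9.1% (difference: 4.1%)
  A: 8.2% (difference: 3.2%)
  O: 7.5% (difference: 2.5%)
  I: 7.0% (difference: 2.0%)
  N: 6.7% (difference: 1.7%)
  S: 6.3% (difference: 1.3%)
  H: 6.1% (difference: 1.1%)
  R: 6.0% (difference: 1.0%)
  D: 4.3% (difference: 0.7%) <-- closest
Step 3: 'M' most likely represents 'D' (frequency 4.3%).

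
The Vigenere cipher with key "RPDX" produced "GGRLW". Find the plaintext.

Step 1: Extend key: RPDXR
Step 2: Decrypt each letter (c - k) mod 26:
  G(6) - R(17) = (6-17) mod 26 = 15 = P
  G(6) - P(15) = (6-15) mod 26 = 17 = R
  R(17) - D(3) = (17-3) mod 26 = 14 = O
  L(11) - X(23) = (11-23) mod 26 = 14 = O
  W(22) - R(17) = (22-17) mod 26 = 5 = F
Plaintext: PROOF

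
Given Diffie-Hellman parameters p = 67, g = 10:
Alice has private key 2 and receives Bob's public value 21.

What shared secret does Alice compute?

Step 1: s = B^a mod p = 21^2 mod 67.
  21^1 mod 67 = 21
  21^2 mod 67 = (21 * 21) mod 67 = 39
Result: shared secret = 39.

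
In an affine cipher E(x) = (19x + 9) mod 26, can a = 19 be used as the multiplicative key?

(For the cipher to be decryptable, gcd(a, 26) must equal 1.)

Step 1: Compute gcd(19, 26).
Step 2: gcd(19, 26) = 1.
Since gcd = 1, 19 is coprime with 26, so it is a valid key.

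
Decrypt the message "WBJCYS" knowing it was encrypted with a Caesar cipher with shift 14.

Step 1: Reverse the shift by subtracting 14 from each letter position.
  W (position 22) -> position (22-14) mod 26 = 8 -> I
  B (position 1) -> position (1-14) mod 26 = 13 -> N
  J (position 9) -> position (9-14) mod 26 = 21 -> V
  C (position 2) -> position (2-14) mod 26 = 14 -> O
  Y (position 24) -> position (24-14) mod 26 = 10 -> K
  S (position 18) -> position (18-14) mod 26 = 4 -> E
Decrypted message: INVOKE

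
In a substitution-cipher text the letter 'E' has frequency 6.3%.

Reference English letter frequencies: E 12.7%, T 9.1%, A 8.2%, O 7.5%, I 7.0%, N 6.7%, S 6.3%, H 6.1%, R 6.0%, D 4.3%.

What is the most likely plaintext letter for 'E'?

Step 1: The observed frequency is 6.3%.
Step 2: Compare with English frequencies:
  E: 12.7% (difference: 6.4%)
  T: 9.1% (difference: 2.8%)
  A: 8.2% (difference: 1.9%)
  O: 7.5% (difference: 1.2%)
  I: 7.0% (difference: 0.7%)
  N: 6.7% (difference: 0.4%)
  S: 6.3% (difference: 0.0%) <-- closest
  H: 6.1% (difference: 0.2%)
  R: 6.0% (difference: 0.3%)
  D: 4.3% (difference: 2.0%)
Step 3: 'E' most likely represents 'S' (frequency 6.3%).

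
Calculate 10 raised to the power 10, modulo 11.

Step 1: Compute 10^10 mod 11 step by step, reducing modulo 11 at each step.
  10^1 mod 11 = 10
  10^2 mod 11 = (10 * 10) mod 11 = 1
  10^3 mod 11 = (1 * 10) mod 11 = 10
  10^4 mod 11 = (10 * 10) mod 11 = 1
  10^5 mod 11 = (1 * 10) mod 11 = 10
  10^6 mod 11 = (10 * 10) mod 11 = 1
  10^7 mod 11 = (1 * 10) mod 11 = 10
  10^8 mod 11 = (10 * 10) mod 11 = 1
  10^9 mod 11 = (1 * 10) mod 11 = 10
  10^10 mod 11 = (10 * 10) mod 11 = 1
Step 2: Result = 1.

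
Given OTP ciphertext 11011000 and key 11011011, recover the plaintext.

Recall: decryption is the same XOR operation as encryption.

Step 1: XOR ciphertext with key:
  Ciphertext: 11011000
  Key:        11011011
  XOR:        00000011
Step 2: Plaintext = 00000011 = 3 in decimal.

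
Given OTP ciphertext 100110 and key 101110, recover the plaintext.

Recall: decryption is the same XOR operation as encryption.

Step 1: XOR ciphertext with key:
  Ciphertext: 100110
  Key:        101110
  XOR:        001000
Step 2: Plaintext = 001000 = 8 in decimal.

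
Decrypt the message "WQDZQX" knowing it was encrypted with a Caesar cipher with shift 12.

Step 1: Reverse the shift by subtracting 12 from each letter position.
  W (position 22) -> position (22-12) mod 26 = 10 -> K
  Q (position 16) -> position (16-12) mod 26 = 4 -> E
  D (position 3) -> position (3-12) mod 26 = 17 -> R
  Z (position 25) -> position (25-12) mod 26 = 13 -> N
  Q (position 16) -> position (16-12) mod 26 = 4 -> E
  X (position 23) -> position (23-12) mod 26 = 11 -> L
Decrypted message: KERNEL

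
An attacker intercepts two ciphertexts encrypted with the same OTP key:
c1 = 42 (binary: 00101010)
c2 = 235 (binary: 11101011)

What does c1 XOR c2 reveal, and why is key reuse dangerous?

Step 1: c1 XOR c2 = (m1 XOR k) XOR (m2 XOR k).
Step 2: By XOR associativity/commutativity: = m1 XOR m2 XOR k XOR k = m1 XOR m2.
Step 3: 00101010 XOR 11101011 = 11000001 = 193.
Step 4: The key cancels out! An attacker learns m1 XOR m2 = 193, revealing the relationship between plaintexts.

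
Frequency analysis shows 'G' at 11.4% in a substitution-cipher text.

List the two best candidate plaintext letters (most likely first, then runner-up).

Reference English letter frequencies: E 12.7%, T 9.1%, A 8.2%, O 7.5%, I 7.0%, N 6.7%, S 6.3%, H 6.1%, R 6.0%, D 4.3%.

Step 1: Observed frequency of 'G' is 11.4%.
Step 2: Compute distances to each reference frequency and sort:
  E (12.7%): difference = 1.3% <-- BEST
  T (9.1%): difference = 2.3% <-- RUNNER-UP
  A (8.2%): difference = 3.2%
  O (7.5%): difference = 3.9%
  I (7.0%): difference = 4.4%
Step 3: Most likely is 'E' (12.7%, diff 1.3%); second most likely is 'T' (9.1%, diff 2.3%).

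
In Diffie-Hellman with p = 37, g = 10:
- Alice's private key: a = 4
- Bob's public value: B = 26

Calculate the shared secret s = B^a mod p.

Step 1: s = B^a mod p = 26^4 mod 37.
  26^1 mod 37 = 26
  26^2 mod 37 = (26 * 26) mod 37 = 10
  26^3 mod 37 = (10 * 26) mod 37 = 1
  26^4 mod 37 = (1 * 26) mod 37 = 26
Result: shared secret = 26.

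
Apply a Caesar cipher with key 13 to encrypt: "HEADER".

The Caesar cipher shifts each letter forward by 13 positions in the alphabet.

Step 1: For each letter, shift forward by 13 positions (mod 26).
  H (position 7) -> position (7+13) mod 26 = 20 -> U
  E (position 4) -> position (4+13) mod 26 = 17 -> R
  A (position 0) -> position (0+13) mod 26 = 13 -> N
  D (position 3) -> position (3+13) mod 26 = 16 -> Q
  E (position 4) -> position (4+13) mod 26 = 17 -> R
  R (position 17) -> position (17+13) mod 26 = 4 -> E
Result: URNQRE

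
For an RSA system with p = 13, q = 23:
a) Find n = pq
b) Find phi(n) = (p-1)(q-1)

Step 1: n = p * q = 13 * 23 = 299.
Step 2: phi(n) = (p-1)(q-1) = 12 * 22 = 264.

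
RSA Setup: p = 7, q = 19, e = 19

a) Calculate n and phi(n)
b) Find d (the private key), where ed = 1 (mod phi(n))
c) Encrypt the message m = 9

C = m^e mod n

Step 1: n = 7 * 19 = 133.
Step 2: phi(n) = (7-1)(19-1) = 6 * 18 = 108.
Step 3: Find d = 19^(-1) mod 108 = 91.
  Verify: 19 * 91 = 1729 = 1 (mod 108).
Step 4: C = 9^19 mod 133 = 9.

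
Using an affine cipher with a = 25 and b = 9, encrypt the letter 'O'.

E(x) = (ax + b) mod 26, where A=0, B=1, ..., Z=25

Step 1: Convert 'O' to number: x = 14.
Step 2: E(14) = (25 * 14 + 9) mod 26 = 359 mod 26 = 21.
Step 3: Convert 21 back to letter: V.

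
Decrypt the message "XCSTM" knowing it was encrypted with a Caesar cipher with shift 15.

Step 1: Reverse the shift by subtracting 15 from each letter position.
  X (position 23) -> position (23-15) mod 26 = 8 -> I
  C (position 2) -> position (2-15) mod 26 = 13 -> N
  S (position 18) -> position (18-15) mod 26 = 3 -> D
  T (position 19) -> position (19-15) mod 26 = 4 -> E
  M (position 12) -> position (12-15) mod 26 = 23 -> X
Decrypted message: INDEX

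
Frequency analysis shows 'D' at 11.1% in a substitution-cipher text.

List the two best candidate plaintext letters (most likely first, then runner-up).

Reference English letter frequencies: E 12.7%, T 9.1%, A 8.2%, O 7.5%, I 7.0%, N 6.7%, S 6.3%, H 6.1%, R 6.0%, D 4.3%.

Step 1: Observed frequency of 'D' is 11.1%.
Step 2: Compute distances to each reference frequency and sort:
  E (12.7%): difference = 1.6% <-- BEST
  T (9.1%): difference = 2.0% <-- RUNNER-UP
  A (8.2%): difference = 2.9%
  O (7.5%): difference = 3.6%
  I (7.0%): difference = 4.1%
Step 3: Most likely is 'E' (12.7%, diff 1.6%); second most likely is 'T' (9.1%, diff 2.0%).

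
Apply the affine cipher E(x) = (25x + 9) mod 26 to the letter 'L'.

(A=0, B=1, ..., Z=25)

Step 1: Convert 'L' to number: x = 11.
Step 2: E(11) = (25 * 11 + 9) mod 26 = 284 mod 26 = 24.
Step 3: Convert 24 back to letter: Y.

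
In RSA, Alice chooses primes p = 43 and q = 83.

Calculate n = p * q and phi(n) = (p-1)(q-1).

Step 1: n = p * q = 43 * 83 = 3569.
Step 2: phi(n) = (p-1)(q-1) = 42 * 82 = 3444.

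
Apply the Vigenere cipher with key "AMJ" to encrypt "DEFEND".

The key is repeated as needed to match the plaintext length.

Step 1: Repeat key to match plaintext length:
  Plaintext: DEFEND
  Key:       AMJAMJ
Step 2: Encrypt each letter:
  D(3) + A(0) = (3+0) mod 26 = 3 = D
  E(4) + M(12) = (4+12) mod 26 = 16 = Q
  F(5) + J(9) = (5+9) mod 26 = 14 = O
  E(4) + A(0) = (4+0) mod 26 = 4 = E
  N(13) + M(12) = (13+12) mod 26 = 25 = Z
  D(3) + J(9) = (3+9) mod 26 = 12 = M
Ciphertext: DQOEZM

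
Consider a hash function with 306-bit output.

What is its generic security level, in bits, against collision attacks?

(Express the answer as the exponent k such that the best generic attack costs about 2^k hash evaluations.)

Step 1: The hash has a 306-bit output.
Step 2: Collision resistance means it should be infeasible to find any x != y with h(x) = h(y).
By the birthday bound, a generic collision search succeeds after about sqrt(2^306) = 2^(306/2) = 2^153 evaluations.
Step 3: Security level = 153 bits.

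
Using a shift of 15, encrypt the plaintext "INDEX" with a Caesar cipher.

Step 1: For each letter, shift forward by 15 positions (mod 26).
  I (position 8) -> position (8+15) mod 26 = 23 -> X
  N (position 13) -> position (13+15) mod 26 = 2 -> C
  D (position 3) -> position (3+15) mod 26 = 18 -> S
  E (position 4) -> position (4+15) mod 26 = 19 -> T
  X (position 23) -> position (23+15) mod 26 = 12 -> M
Result: XCSTM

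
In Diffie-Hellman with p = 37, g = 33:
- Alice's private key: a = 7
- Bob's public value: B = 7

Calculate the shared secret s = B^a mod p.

Step 1: s = B^a mod p = 7^7 mod 37.
  7^1 mod 37 = 7
  7^2 mod 37 = (7 * 7) mod 37 = 12
  7^3 mod 37 = (12 * 7) mod 37 = 10
  7^4 mod 37 = (10 * 7) mod 37 = 33
  7^5 mod 37 = (33 * 7) mod 37 = 9
  7^6 mod 37 = (9 * 7) mod 37 = 26
  7^7 mod 37 = (26 * 7) mod 37 = 34
Result: shared secret = 34.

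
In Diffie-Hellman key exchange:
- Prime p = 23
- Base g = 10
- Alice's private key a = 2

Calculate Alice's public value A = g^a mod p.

Step 1: A = g^a mod p = 10^2 mod 23.
  10^1 mod 23 = 10
  10^2 mod 23 = (10 * 10) mod 23 = 8
Result: A = 8.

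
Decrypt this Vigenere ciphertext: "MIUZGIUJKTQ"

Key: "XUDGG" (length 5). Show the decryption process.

Step 1: Key 'XUDGG' has length 5. Extended key: XUDGGXUDGGX
Step 2: Decrypt each position:
  M(12) - X(23) = 15 = P
  I(8) - U(20) = 14 = O
  U(20) - D(3) = 17 = R
  Z(25) - G(6) = 19 = T
  G(6) - G(6) = 0 = A
  I(8) - X(23) = 11 = L
  U(20) - U(20) = 0 = A
  J(9) - D(3) = 6 = G
  K(10) - G(6) = 4 = E
  T(19) - G(6) = 13 = N
  Q(16) - X(23) = 19 = T
Plaintext: PORTALAGENT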